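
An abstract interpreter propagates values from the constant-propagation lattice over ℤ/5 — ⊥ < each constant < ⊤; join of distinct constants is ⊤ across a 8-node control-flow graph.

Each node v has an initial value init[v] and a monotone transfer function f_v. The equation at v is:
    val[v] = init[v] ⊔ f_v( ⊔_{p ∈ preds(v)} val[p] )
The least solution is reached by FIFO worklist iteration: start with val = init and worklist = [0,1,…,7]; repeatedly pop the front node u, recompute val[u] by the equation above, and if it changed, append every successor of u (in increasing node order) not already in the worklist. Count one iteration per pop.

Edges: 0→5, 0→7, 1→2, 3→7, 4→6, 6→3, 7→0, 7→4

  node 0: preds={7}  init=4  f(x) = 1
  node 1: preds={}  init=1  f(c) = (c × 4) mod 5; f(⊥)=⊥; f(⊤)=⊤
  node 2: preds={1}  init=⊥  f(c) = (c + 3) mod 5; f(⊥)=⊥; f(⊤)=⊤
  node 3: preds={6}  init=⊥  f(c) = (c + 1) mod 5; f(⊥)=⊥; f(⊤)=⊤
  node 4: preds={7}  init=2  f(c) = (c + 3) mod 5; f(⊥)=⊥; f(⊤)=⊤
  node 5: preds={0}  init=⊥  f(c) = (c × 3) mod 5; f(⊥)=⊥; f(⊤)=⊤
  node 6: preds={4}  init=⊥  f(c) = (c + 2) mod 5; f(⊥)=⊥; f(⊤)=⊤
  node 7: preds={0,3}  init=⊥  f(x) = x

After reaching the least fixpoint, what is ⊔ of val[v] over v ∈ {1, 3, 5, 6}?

Worklist (15 pops):
  #1 pop 0: in=⊥ → ⊤ (was 4); enqueue []
  #2 pop 1: in=⊥ → 1 (no change)
  #3 pop 2: in=1 → 4 (was ⊥); enqueue []
  #4 pop 3: in=⊥ → ⊥ (no change)
  #5 pop 4: in=⊥ → 2 (no change)
  #6 pop 5: in=⊤ → ⊤ (was ⊥); enqueue []
  #7 pop 6: in=2 → 4 (was ⊥); enqueue [3]
  #8 pop 7: in=⊤ → ⊤ (was ⊥); enqueue [0,4]
  #9 pop 3: in=4 → 0 (was ⊥); enqueue [7]
  #10 pop 0: in=⊤ → ⊤ (no change)
  #11 pop 4: in=⊤ → ⊤ (was 2); enqueue [6]
  #12 pop 7: in=⊤ → ⊤ (no change)
  #13 pop 6: in=⊤ → ⊤ (was 4); enqueue [3]
  #14 pop 3: in=⊤ → ⊤ (was 0); enqueue [7]
  #15 pop 7: in=⊤ → ⊤ (no change)

Fixpoint:
  val[0] = ⊤
  val[1] = 1
  val[2] = 4
  val[3] = ⊤
  val[4] = ⊤
  val[5] = ⊤
  val[6] = ⊤
  val[7] = ⊤

⊤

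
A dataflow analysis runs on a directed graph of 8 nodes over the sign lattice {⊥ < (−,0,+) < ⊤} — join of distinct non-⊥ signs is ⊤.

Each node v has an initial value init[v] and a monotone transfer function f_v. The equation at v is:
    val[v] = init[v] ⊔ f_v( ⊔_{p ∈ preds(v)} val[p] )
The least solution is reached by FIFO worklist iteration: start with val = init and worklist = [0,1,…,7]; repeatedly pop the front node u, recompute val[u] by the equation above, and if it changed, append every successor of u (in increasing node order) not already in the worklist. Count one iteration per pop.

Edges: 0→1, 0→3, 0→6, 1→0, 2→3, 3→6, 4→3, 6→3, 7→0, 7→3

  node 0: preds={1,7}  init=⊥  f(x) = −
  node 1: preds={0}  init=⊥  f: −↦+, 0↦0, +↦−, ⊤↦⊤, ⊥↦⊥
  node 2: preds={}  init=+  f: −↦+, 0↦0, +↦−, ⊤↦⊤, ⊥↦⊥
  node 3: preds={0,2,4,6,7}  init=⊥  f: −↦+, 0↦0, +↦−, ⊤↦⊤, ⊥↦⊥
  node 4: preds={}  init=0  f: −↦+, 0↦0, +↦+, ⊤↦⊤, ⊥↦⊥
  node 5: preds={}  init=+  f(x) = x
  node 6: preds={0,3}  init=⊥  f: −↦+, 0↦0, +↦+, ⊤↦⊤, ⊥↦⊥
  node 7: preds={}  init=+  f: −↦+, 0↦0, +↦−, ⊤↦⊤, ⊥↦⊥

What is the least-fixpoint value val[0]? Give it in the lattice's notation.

−

Worklist (10 pops):
  #1 pop 0: in=+ → − (was ⊥); enqueue []
  #2 pop 1: in=− → + (was ⊥); enqueue [0]
  #3 pop 2: in=⊥ → + (no change)
  #4 pop 3: in=⊤ → ⊤ (was ⊥); enqueue []
  #5 pop 4: in=⊥ → 0 (no change)
  #6 pop 5: in=⊥ → + (no change)
  #7 pop 6: in=⊤ → ⊤ (was ⊥); enqueue [3]
  #8 pop 7: in=⊥ → + (no change)
  #9 pop 0: in=+ → − (no change)
  #10 pop 3: in=⊤ → ⊤ (no change)

Fixpoint:
  val[0] = −
  val[1] = +
  val[2] = +
  val[3] = ⊤
  val[4] = 0
  val[5] = +
  val[6] = ⊤
  val[7] = +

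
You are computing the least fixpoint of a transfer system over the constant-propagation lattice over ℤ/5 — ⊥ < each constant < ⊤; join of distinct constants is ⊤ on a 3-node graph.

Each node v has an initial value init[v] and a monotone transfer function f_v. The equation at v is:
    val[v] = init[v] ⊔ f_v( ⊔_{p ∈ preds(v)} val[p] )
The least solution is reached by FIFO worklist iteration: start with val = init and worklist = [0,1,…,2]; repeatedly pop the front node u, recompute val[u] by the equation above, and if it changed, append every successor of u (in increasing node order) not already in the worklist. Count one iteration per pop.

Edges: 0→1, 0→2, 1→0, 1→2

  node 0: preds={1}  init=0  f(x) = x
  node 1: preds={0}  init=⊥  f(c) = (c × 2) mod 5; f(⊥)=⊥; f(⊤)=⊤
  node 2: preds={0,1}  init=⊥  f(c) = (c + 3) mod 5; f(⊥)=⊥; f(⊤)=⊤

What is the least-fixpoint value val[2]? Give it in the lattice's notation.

Worklist (4 pops):
  #1 pop 0: in=⊥ → 0 (no change)
  #2 pop 1: in=0 → 0 (was ⊥); enqueue [0]
  #3 pop 2: in=0 → 3 (was ⊥); enqueue []
  #4 pop 0: in=0 → 0 (no change)

Fixpoint:
  val[0] = 0
  val[1] = 0
  val[2] = 3

3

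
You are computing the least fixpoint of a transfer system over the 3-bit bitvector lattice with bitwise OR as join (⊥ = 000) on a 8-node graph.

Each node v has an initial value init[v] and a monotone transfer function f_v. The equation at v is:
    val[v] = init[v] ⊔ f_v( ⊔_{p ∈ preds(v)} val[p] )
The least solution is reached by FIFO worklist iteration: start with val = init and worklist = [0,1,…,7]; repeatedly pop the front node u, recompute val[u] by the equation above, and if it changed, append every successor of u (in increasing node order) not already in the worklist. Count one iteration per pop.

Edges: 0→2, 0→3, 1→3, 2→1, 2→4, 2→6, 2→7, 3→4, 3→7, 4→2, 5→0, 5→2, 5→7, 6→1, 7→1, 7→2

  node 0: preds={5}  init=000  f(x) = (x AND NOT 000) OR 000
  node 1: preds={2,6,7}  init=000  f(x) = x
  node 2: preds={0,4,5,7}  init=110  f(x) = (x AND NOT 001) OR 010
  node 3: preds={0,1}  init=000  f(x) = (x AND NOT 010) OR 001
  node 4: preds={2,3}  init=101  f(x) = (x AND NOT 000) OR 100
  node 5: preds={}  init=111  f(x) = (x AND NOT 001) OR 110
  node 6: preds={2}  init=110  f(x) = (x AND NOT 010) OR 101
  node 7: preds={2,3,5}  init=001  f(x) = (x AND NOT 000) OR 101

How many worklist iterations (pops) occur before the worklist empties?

Worklist (10 pops):
  #1 pop 0: in=111 → 111 (was 000); enqueue []
  #2 pop 1: in=111 → 111 (was 000); enqueue []
  #3 pop 2: in=111 → 110 (no change)
  #4 pop 3: in=111 → 101 (was 000); enqueue []
  #5 pop 4: in=111 → 111 (was 101); enqueue [2]
  #6 pop 5: in=000 → 111 (no change)
  #7 pop 6: in=110 → 111 (was 110); enqueue [1]
  #8 pop 7: in=111 → 111 (was 001); enqueue []
  #9 pop 2: in=111 → 110 (no change)
  #10 pop 1: in=111 → 111 (no change)

Fixpoint:
  val[0] = 111
  val[1] = 111
  val[2] = 110
  val[3] = 101
  val[4] = 111
  val[5] = 111
  val[6] = 111
  val[7] = 111

10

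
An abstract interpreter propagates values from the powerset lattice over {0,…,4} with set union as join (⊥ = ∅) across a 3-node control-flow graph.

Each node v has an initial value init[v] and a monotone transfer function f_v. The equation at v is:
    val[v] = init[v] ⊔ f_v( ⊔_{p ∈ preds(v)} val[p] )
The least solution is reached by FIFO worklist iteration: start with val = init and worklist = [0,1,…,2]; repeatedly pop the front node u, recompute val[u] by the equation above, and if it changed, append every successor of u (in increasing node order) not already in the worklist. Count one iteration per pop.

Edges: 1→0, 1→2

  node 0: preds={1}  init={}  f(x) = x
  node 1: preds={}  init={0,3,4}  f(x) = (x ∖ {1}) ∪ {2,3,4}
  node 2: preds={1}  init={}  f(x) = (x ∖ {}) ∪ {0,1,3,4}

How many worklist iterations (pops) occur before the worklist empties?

4

Iteration log — 4 steps:
  step 1. node 0  ⊔preds={0,3,4}  new={0,3,4}  old={}  +wl: 
  step 2. node 1  ⊔preds={}  new={0,2,3,4}  old={0,3,4}  +wl: 0
  step 3. node 2  ⊔preds={0,2,3,4}  new={0,1,2,3,4}  old={}  +wl: 
  step 4. node 0  ⊔preds={0,2,3,4}  new={0,2,3,4}  old={0,3,4}  +wl: 

Least fixpoint reached:
  node 0: {0,2,3,4}
  node 1: {0,2,3,4}
  node 2: {0,1,2,3,4}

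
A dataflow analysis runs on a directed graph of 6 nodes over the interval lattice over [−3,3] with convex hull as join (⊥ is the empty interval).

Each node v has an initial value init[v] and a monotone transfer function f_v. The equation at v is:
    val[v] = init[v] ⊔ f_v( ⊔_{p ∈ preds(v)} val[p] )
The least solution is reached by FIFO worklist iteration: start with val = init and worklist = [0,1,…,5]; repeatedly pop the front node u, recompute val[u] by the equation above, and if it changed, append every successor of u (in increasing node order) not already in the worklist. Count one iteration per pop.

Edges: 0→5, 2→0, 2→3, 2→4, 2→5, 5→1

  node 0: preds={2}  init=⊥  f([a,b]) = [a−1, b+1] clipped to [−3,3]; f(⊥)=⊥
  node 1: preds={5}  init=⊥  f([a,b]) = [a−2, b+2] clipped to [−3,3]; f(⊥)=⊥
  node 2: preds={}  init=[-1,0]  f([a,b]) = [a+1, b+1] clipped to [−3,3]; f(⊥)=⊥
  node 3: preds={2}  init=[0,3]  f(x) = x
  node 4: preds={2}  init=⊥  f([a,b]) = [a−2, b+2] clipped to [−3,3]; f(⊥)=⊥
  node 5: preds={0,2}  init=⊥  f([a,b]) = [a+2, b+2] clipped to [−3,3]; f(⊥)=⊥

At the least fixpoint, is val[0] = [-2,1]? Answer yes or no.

yes

Trace (7 dequeues):
  [1] u=0 | in [-1,0] | out [-2,1] | prev ⊥ | push {}
  [2] u=1 | in ⊥ | out ⊥ | ==
  [3] u=2 | in ⊥ | out [-1,0] | ==
  [4] u=3 | in [-1,0] | out [-1,3] | prev [0,3] | push {}
  [5] u=4 | in [-1,0] | out [-3,2] | prev ⊥ | push {}
  [6] u=5 | in [-2,1] | out [0,3] | prev ⊥ | push {1}
  [7] u=1 | in [0,3] | out [-2,3] | prev ⊥ | push {}

Converged values:
  [0] [-2,1]
  [1] [-2,3]
  [2] [-1,0]
  [3] [-1,3]
  [4] [-3,2]
  [5] [0,3]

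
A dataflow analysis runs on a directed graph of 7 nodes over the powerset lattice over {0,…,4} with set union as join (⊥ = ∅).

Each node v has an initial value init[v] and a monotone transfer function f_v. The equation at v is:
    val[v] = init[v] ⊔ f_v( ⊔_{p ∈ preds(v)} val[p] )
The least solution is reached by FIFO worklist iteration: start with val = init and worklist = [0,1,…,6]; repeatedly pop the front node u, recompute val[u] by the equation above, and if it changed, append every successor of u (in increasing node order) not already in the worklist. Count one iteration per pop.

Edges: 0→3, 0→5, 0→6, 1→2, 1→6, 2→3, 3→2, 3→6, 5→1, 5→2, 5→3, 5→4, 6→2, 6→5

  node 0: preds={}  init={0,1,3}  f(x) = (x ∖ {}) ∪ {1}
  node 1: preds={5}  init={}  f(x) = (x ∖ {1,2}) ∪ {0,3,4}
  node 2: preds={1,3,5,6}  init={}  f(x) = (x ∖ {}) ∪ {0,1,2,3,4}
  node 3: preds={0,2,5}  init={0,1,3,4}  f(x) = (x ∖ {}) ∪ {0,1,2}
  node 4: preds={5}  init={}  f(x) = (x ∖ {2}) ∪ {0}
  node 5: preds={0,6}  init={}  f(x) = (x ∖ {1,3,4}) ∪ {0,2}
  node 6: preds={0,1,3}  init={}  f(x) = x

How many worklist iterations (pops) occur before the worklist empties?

12

Iteration log — 12 steps:
  step 1. node 0  ⊔preds={}  new={0,1,3}  stable
  step 2. node 1  ⊔preds={}  new={0,3,4}  old={}  +wl: 
  step 3. node 2  ⊔preds={0,1,3,4}  new={0,1,2,3,4}  old={}  +wl: 
  step 4. node 3  ⊔preds={0,1,2,3,4}  new={0,1,2,3,4}  old={0,1,3,4}  +wl: 2
  step 5. node 4  ⊔preds={}  new={0}  old={}  +wl: 
  step 6. node 5  ⊔preds={0,1,3}  new={0,2}  old={}  +wl: 1,3,4
  step 7. node 6  ⊔preds={0,1,2,3,4}  new={0,1,2,3,4}  old={}  +wl: 5
  step 8. node 2  ⊔preds={0,1,2,3,4}  new={0,1,2,3,4}  stable
  step 9. node 1  ⊔preds={0,2}  new={0,3,4}  stable
  step 10. node 3  ⊔preds={0,1,2,3,4}  new={0,1,2,3,4}  stable
  step 11. node 4  ⊔preds={0,2}  new={0}  stable
  step 12. node 5  ⊔preds={0,1,2,3,4}  new={0,2}  stable

Least fixpoint reached:
  node 0: {0,1,3}
  node 1: {0,3,4}
  node 2: {0,1,2,3,4}
  node 3: {0,1,2,3,4}
  node 4: {0}
  node 5: {0,2}
  node 6: {0,1,2,3,4}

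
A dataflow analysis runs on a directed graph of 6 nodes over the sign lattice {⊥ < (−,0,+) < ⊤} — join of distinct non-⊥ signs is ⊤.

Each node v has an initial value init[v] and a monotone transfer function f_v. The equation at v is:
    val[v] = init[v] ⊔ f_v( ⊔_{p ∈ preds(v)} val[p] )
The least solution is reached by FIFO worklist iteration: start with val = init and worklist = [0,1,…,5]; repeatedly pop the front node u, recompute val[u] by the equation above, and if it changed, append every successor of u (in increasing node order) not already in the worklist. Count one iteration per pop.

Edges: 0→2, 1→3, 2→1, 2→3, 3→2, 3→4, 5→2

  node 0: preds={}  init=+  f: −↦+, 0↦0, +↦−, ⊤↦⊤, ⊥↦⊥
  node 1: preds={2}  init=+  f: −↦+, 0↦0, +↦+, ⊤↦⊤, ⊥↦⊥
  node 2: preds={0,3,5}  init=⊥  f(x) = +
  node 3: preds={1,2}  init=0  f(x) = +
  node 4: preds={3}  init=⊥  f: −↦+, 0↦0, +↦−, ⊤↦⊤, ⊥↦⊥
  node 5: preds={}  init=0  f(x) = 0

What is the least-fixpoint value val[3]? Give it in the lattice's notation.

⊤

Trace (8 dequeues):
  [1] u=0 | in ⊥ | out + | ==
  [2] u=1 | in ⊥ | out + | ==
  [3] u=2 | in ⊤ | out + | prev ⊥ | push {1}
  [4] u=3 | in + | out ⊤ | prev 0 | push {2}
  [5] u=4 | in ⊤ | out ⊤ | prev ⊥ | push {}
  [6] u=5 | in ⊥ | out 0 | ==
  [7] u=1 | in + | out + | ==
  [8] u=2 | in ⊤ | out + | ==

Converged values:
  [0] +
  [1] +
  [2] +
  [3] ⊤
  [4] ⊤
  [5] 0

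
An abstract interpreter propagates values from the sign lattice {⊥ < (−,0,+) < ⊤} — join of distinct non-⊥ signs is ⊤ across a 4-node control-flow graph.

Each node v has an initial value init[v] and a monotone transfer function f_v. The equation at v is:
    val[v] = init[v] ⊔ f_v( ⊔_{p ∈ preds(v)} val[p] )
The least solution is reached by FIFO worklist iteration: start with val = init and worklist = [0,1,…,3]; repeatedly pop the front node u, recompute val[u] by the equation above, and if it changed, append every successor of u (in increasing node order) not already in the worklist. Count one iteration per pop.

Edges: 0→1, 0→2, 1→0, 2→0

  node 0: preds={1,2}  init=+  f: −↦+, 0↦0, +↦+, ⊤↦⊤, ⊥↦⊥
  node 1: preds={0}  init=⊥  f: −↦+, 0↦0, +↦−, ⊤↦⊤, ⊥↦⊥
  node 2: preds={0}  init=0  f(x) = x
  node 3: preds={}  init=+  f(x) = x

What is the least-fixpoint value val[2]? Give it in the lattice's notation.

Iteration log — 5 steps:
  step 1. node 0  ⊔preds=0  new=⊤  old=+  +wl: 
  step 2. node 1  ⊔preds=⊤  new=⊤  old=⊥  +wl: 0
  step 3. node 2  ⊔preds=⊤  new=⊤  old=0  +wl: 
  step 4. node 3  ⊔preds=⊥  new=+  stable
  step 5. node 0  ⊔preds=⊤  new=⊤  stable

Least fixpoint reached:
  node 0: ⊤
  node 1: ⊤
  node 2: ⊤
  node 3: +

⊤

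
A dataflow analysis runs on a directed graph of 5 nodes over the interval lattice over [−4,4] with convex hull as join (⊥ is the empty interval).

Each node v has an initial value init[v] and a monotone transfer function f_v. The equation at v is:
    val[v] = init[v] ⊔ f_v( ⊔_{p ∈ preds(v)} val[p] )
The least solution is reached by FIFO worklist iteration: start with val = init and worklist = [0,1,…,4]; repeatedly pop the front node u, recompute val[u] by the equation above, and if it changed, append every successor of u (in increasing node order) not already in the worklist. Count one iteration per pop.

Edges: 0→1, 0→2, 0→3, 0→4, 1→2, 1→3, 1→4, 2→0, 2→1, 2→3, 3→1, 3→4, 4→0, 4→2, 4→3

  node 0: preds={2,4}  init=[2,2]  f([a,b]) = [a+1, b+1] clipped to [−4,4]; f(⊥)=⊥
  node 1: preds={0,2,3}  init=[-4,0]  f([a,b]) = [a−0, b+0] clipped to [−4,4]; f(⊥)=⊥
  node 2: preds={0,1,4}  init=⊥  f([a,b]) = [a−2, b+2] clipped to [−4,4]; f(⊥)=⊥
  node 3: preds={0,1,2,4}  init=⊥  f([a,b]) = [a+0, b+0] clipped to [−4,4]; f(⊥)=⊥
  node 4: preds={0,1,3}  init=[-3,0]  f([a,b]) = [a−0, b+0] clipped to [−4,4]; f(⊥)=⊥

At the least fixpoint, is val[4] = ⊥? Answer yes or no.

Trace (10 dequeues):
  [1] u=0 | in [-3,0] | out [-2,2] | prev [2,2] | push {}
  [2] u=1 | in [-2,2] | out [-4,2] | prev [-4,0] | push {}
  [3] u=2 | in [-4,2] | out [-4,4] | prev ⊥ | push {0,1}
  [4] u=3 | in [-4,4] | out [-4,4] | prev ⊥ | push {}
  [5] u=4 | in [-4,4] | out [-4,4] | prev [-3,0] | push {2,3}
  [6] u=0 | in [-4,4] | out [-3,4] | prev [-2,2] | push {4}
  [7] u=1 | in [-4,4] | out [-4,4] | prev [-4,2] | push {}
  [8] u=2 | in [-4,4] | out [-4,4] | ==
  [9] u=3 | in [-4,4] | out [-4,4] | ==
  [10] u=4 | in [-4,4] | out [-4,4] | ==

Converged values:
  [0] [-3,4]
  [1] [-4,4]
  [2] [-4,4]
  [3] [-4,4]
  [4] [-4,4]

no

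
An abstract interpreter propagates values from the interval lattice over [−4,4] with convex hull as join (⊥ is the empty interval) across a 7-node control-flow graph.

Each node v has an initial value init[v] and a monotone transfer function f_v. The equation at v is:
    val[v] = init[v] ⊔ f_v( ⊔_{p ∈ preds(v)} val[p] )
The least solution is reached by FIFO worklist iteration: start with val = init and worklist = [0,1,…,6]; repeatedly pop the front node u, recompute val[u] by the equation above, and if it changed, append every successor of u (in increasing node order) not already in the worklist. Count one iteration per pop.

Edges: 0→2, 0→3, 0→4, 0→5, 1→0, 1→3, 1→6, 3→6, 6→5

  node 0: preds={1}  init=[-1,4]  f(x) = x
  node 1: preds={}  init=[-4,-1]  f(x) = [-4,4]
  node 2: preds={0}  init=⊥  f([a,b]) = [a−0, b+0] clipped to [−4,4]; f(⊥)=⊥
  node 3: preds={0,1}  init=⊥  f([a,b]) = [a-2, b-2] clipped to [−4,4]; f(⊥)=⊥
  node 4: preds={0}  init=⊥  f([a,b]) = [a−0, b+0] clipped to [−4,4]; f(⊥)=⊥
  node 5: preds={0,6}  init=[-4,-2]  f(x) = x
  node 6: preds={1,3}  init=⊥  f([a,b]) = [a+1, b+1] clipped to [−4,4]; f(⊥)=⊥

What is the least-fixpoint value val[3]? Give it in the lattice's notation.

Trace (9 dequeues):
  [1] u=0 | in [-4,-1] | out [-4,4] | prev [-1,4] | push {}
  [2] u=1 | in ⊥ | out [-4,4] | prev [-4,-1] | push {0}
  [3] u=2 | in [-4,4] | out [-4,4] | prev ⊥ | push {}
  [4] u=3 | in [-4,4] | out [-4,2] | prev ⊥ | push {}
  [5] u=4 | in [-4,4] | out [-4,4] | prev ⊥ | push {}
  [6] u=5 | in [-4,4] | out [-4,4] | prev [-4,-2] | push {}
  [7] u=6 | in [-4,4] | out [-3,4] | prev ⊥ | push {5}
  [8] u=0 | in [-4,4] | out [-4,4] | ==
  [9] u=5 | in [-4,4] | out [-4,4] | ==

Converged values:
  [0] [-4,4]
  [1] [-4,4]
  [2] [-4,4]
  [3] [-4,2]
  [4] [-4,4]
  [5] [-4,4]
  [6] [-3,4]

[-4,2]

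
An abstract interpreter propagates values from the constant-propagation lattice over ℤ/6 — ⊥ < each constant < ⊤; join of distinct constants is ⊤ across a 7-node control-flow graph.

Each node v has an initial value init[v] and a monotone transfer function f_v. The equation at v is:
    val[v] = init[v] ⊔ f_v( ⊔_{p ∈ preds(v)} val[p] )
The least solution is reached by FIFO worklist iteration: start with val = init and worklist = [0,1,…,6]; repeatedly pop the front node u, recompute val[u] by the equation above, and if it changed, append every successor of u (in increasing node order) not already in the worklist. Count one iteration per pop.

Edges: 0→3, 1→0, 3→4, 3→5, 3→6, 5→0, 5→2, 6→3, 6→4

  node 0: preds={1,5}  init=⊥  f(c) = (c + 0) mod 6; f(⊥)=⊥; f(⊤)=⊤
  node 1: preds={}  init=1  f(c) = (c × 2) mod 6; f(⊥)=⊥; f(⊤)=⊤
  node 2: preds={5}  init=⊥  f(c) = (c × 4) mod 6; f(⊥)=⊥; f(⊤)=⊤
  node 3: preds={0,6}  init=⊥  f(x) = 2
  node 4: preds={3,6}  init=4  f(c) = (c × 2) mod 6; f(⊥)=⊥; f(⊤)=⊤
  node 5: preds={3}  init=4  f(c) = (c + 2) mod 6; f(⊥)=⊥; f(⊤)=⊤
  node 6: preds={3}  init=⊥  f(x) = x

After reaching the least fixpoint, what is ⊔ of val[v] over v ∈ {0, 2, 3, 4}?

⊤

Iteration log — 9 steps:
  step 1. node 0  ⊔preds=⊤  new=⊤  old=⊥  +wl: 
  step 2. node 1  ⊔preds=⊥  new=1  stable
  step 3. node 2  ⊔preds=4  new=4  old=⊥  +wl: 
  step 4. node 3  ⊔preds=⊤  new=2  old=⊥  +wl: 
  step 5. node 4  ⊔preds=2  new=4  stable
  step 6. node 5  ⊔preds=2  new=4  stable
  step 7. node 6  ⊔preds=2  new=2  old=⊥  +wl: 3,4
  step 8. node 3  ⊔preds=⊤  new=2  stable
  step 9. node 4  ⊔preds=2  new=4  stable

Least fixpoint reached:
  node 0: ⊤
  node 1: 1
  node 2: 4
  node 3: 2
  node 4: 4
  node 5: 4
  node 6: 2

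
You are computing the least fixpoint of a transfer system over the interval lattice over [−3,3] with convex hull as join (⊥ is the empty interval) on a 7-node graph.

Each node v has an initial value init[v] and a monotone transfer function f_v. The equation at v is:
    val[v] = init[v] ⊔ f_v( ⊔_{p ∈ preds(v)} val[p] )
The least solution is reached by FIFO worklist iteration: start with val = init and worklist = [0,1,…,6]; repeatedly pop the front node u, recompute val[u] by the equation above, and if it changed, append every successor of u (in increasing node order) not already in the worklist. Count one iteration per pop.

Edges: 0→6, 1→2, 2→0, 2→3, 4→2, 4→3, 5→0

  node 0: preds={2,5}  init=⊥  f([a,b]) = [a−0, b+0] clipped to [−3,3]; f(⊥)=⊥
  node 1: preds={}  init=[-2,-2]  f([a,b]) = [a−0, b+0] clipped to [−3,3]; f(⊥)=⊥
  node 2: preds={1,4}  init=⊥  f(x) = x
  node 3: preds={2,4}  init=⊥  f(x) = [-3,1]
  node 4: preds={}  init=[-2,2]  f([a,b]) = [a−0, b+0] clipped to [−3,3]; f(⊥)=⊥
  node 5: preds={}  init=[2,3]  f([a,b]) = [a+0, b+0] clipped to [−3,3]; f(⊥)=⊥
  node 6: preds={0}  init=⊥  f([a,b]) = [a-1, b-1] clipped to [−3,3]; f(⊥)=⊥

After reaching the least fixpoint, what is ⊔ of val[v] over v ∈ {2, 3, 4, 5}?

Worklist (9 pops):
  #1 pop 0: in=[2,3] → [2,3] (was ⊥); enqueue []
  #2 pop 1: in=⊥ → [-2,-2] (no change)
  #3 pop 2: in=[-2,2] → [-2,2] (was ⊥); enqueue [0]
  #4 pop 3: in=[-2,2] → [-3,1] (was ⊥); enqueue []
  #5 pop 4: in=⊥ → [-2,2] (no change)
  #6 pop 5: in=⊥ → [2,3] (no change)
  #7 pop 6: in=[2,3] → [1,2] (was ⊥); enqueue []
  #8 pop 0: in=[-2,3] → [-2,3] (was [2,3]); enqueue [6]
  #9 pop 6: in=[-2,3] → [-3,2] (was [1,2]); enqueue []

Fixpoint:
  val[0] = [-2,3]
  val[1] = [-2,-2]
  val[2] = [-2,2]
  val[3] = [-3,1]
  val[4] = [-2,2]
  val[5] = [2,3]
  val[6] = [-3,2]

[-3,3]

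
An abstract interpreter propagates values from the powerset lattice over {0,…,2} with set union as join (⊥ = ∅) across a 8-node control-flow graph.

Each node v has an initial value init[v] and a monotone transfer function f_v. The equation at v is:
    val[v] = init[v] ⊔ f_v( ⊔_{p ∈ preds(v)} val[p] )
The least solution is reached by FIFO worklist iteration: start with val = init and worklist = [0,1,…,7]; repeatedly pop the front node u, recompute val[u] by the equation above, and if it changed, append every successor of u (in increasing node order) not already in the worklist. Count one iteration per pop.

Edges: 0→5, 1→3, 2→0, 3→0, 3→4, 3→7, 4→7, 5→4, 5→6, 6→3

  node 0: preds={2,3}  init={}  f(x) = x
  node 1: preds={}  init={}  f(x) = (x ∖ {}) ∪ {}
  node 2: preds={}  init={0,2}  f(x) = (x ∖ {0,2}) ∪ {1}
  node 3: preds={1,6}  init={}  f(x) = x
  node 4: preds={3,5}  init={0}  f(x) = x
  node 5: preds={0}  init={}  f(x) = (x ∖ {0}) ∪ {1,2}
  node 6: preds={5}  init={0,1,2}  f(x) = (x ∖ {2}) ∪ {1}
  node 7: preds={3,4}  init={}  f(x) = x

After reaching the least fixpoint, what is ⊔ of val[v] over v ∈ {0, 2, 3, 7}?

{0,1,2}

Worklist (11 pops):
  #1 pop 0: in={0,2} → {0,2} (was {}); enqueue []
  #2 pop 1: in={} → {} (no change)
  #3 pop 2: in={} → {0,1,2} (was {0,2}); enqueue [0]
  #4 pop 3: in={0,1,2} → {0,1,2} (was {}); enqueue []
  #5 pop 4: in={0,1,2} → {0,1,2} (was {0}); enqueue []
  #6 pop 5: in={0,2} → {1,2} (was {}); enqueue [4]
  #7 pop 6: in={1,2} → {0,1,2} (no change)
  #8 pop 7: in={0,1,2} → {0,1,2} (was {}); enqueue []
  #9 pop 0: in={0,1,2} → {0,1,2} (was {0,2}); enqueue [5]
  #10 pop 4: in={0,1,2} → {0,1,2} (no change)
  #11 pop 5: in={0,1,2} → {1,2} (no change)

Fixpoint:
  val[0] = {0,1,2}
  val[1] = {}
  val[2] = {0,1,2}
  val[3] = {0,1,2}
  val[4] = {0,1,2}
  val[5] = {1,2}
  val[6] = {0,1,2}
  val[7] = {0,1,2}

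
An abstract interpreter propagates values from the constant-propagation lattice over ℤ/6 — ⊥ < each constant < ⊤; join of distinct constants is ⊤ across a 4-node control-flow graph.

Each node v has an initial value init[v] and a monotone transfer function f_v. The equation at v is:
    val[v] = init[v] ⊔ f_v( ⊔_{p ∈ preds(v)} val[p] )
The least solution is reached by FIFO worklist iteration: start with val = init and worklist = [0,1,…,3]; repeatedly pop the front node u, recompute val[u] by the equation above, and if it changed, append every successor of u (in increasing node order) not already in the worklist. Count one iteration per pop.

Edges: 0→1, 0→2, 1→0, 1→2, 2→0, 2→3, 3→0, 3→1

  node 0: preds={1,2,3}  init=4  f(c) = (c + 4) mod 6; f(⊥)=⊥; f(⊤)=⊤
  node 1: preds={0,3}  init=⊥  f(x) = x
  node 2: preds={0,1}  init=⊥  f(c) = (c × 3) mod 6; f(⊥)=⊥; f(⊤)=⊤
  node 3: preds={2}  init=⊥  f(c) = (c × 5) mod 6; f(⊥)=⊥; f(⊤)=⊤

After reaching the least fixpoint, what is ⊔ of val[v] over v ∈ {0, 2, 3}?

⊤

Worklist (11 pops):
  #1 pop 0: in=⊥ → 4 (no change)
  #2 pop 1: in=4 → 4 (was ⊥); enqueue [0]
  #3 pop 2: in=4 → 0 (was ⊥); enqueue []
  #4 pop 3: in=0 → 0 (was ⊥); enqueue [1]
  #5 pop 0: in=⊤ → ⊤ (was 4); enqueue [2]
  #6 pop 1: in=⊤ → ⊤ (was 4); enqueue [0]
  #7 pop 2: in=⊤ → ⊤ (was 0); enqueue [3]
  #8 pop 0: in=⊤ → ⊤ (no change)
  #9 pop 3: in=⊤ → ⊤ (was 0); enqueue [0,1]
  #10 pop 0: in=⊤ → ⊤ (no change)
  #11 pop 1: in=⊤ → ⊤ (no change)

Fixpoint:
  val[0] = ⊤
  val[1] = ⊤
  val[2] = ⊤
  val[3] = ⊤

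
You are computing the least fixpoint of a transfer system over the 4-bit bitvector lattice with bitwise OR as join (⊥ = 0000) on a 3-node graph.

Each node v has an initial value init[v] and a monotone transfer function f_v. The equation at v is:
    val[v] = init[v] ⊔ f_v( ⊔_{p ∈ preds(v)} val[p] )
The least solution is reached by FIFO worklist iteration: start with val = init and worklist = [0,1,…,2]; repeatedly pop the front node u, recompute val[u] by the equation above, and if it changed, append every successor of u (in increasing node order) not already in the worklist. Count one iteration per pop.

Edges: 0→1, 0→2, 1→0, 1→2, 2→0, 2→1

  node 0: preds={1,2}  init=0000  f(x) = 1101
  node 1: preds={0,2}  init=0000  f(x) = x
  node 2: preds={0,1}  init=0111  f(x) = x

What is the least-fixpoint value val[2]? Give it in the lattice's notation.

Worklist (5 pops):
  #1 pop 0: in=0111 → 1101 (was 0000); enqueue []
  #2 pop 1: in=1111 → 1111 (was 0000); enqueue [0]
  #3 pop 2: in=1111 → 1111 (was 0111); enqueue [1]
  #4 pop 0: in=1111 → 1101 (no change)
  #5 pop 1: in=1111 → 1111 (no change)

Fixpoint:
  val[0] = 1101
  val[1] = 1111
  val[2] = 1111

1111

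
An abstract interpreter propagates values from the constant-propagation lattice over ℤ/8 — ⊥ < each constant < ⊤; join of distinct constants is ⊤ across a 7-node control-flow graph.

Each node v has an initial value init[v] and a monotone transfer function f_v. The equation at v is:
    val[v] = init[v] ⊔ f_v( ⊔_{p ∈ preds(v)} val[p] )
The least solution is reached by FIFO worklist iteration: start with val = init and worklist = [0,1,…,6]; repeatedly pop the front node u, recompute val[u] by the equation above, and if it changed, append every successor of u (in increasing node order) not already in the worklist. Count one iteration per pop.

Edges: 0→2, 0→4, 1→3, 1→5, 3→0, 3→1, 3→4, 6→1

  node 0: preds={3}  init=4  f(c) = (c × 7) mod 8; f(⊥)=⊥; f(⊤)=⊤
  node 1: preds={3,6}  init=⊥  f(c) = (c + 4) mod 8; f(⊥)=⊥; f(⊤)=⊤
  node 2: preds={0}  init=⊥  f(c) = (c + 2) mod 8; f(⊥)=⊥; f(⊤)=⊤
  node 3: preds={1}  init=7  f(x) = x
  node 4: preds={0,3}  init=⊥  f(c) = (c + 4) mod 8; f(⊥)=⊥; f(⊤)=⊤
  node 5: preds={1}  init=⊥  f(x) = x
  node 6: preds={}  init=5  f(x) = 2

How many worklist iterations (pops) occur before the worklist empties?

Worklist (9 pops):
  #1 pop 0: in=7 → ⊤ (was 4); enqueue []
  #2 pop 1: in=⊤ → ⊤ (was ⊥); enqueue []
  #3 pop 2: in=⊤ → ⊤ (was ⊥); enqueue []
  #4 pop 3: in=⊤ → ⊤ (was 7); enqueue [0,1]
  #5 pop 4: in=⊤ → ⊤ (was ⊥); enqueue []
  #6 pop 5: in=⊤ → ⊤ (was ⊥); enqueue []
  #7 pop 6: in=⊥ → ⊤ (was 5); enqueue []
  #8 pop 0: in=⊤ → ⊤ (no change)
  #9 pop 1: in=⊤ → ⊤ (no change)

Fixpoint:
  val[0] = ⊤
  val[1] = ⊤
  val[2] = ⊤
  val[3] = ⊤
  val[4] = ⊤
  val[5] = ⊤
  val[6] = ⊤

9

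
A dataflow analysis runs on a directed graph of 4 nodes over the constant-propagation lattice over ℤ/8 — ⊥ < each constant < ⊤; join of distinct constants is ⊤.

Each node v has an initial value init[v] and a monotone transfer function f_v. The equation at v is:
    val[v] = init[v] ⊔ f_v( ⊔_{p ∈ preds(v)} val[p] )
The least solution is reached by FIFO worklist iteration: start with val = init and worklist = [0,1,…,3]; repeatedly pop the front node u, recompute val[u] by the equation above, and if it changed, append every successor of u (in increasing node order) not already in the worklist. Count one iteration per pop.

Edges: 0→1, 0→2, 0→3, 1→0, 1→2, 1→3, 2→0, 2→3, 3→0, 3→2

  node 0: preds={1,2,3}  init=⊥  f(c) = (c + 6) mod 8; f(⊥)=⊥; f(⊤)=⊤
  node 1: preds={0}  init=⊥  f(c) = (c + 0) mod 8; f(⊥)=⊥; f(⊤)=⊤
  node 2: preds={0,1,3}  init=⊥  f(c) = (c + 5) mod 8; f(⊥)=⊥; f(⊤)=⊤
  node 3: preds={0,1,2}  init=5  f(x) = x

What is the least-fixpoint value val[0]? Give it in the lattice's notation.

Worklist (10 pops):
  #1 pop 0: in=5 → 3 (was ⊥); enqueue []
  #2 pop 1: in=3 → 3 (was ⊥); enqueue [0]
  #3 pop 2: in=⊤ → ⊤ (was ⊥); enqueue []
  #4 pop 3: in=⊤ → ⊤ (was 5); enqueue [2]
  #5 pop 0: in=⊤ → ⊤ (was 3); enqueue [1,3]
  #6 pop 2: in=⊤ → ⊤ (no change)
  #7 pop 1: in=⊤ → ⊤ (was 3); enqueue [0,2]
  #8 pop 3: in=⊤ → ⊤ (no change)
  #9 pop 0: in=⊤ → ⊤ (no change)
  #10 pop 2: in=⊤ → ⊤ (no change)

Fixpoint:
  val[0] = ⊤
  val[1] = ⊤
  val[2] = ⊤
  val[3] = ⊤

⊤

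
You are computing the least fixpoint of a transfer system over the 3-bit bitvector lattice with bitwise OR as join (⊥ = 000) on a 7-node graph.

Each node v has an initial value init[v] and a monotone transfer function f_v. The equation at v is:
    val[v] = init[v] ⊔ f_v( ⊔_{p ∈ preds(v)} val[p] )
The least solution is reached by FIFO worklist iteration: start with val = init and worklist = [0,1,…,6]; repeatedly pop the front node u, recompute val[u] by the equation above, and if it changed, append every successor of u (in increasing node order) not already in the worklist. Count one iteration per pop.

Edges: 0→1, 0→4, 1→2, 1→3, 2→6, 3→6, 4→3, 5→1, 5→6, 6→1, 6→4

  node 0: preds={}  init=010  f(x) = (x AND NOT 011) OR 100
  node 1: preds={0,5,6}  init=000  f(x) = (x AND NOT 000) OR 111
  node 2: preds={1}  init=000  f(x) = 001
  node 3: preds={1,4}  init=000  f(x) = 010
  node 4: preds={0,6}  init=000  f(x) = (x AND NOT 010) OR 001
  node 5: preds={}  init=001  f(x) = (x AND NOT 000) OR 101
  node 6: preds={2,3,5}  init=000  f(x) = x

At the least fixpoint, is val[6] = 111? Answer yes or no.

Worklist (10 pops):
  #1 pop 0: in=000 → 110 (was 010); enqueue []
  #2 pop 1: in=111 → 111 (was 000); enqueue []
  #3 pop 2: in=111 → 001 (was 000); enqueue []
  #4 pop 3: in=111 → 010 (was 000); enqueue []
  #5 pop 4: in=110 → 101 (was 000); enqueue [3]
  #6 pop 5: in=000 → 101 (was 001); enqueue [1]
  #7 pop 6: in=111 → 111 (was 000); enqueue [4]
  #8 pop 3: in=111 → 010 (no change)
  #9 pop 1: in=111 → 111 (no change)
  #10 pop 4: in=111 → 101 (no change)

Fixpoint:
  val[0] = 110
  val[1] = 111
  val[2] = 001
  val[3] = 010
  val[4] = 101
  val[5] = 101
  val[6] = 111

yes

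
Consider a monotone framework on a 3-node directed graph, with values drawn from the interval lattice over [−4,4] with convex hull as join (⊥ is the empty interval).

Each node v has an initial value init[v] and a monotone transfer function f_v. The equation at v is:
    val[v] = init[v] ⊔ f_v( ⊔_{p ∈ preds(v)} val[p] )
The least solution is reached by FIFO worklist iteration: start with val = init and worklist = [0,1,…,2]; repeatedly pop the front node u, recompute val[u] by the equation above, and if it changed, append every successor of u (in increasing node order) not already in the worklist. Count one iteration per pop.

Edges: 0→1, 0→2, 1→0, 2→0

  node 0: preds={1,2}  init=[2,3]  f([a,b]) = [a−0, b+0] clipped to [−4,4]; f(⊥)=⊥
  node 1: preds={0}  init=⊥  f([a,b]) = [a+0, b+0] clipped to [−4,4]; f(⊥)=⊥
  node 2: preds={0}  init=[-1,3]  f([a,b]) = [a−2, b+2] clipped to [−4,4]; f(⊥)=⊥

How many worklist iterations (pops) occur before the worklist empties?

10

Trace (10 dequeues):
  [1] u=0 | in [-1,3] | out [-1,3] | prev [2,3] | push {}
  [2] u=1 | in [-1,3] | out [-1,3] | prev ⊥ | push {0}
  [3] u=2 | in [-1,3] | out [-3,4] | prev [-1,3] | push {}
  [4] u=0 | in [-3,4] | out [-3,4] | prev [-1,3] | push {1,2}
  [5] u=1 | in [-3,4] | out [-3,4] | prev [-1,3] | push {0}
  [6] u=2 | in [-3,4] | out [-4,4] | prev [-3,4] | push {}
  [7] u=0 | in [-4,4] | out [-4,4] | prev [-3,4] | push {1,2}
  [8] u=1 | in [-4,4] | out [-4,4] | prev [-3,4] | push {0}
  [9] u=2 | in [-4,4] | out [-4,4] | ==
  [10] u=0 | in [-4,4] | out [-4,4] | ==

Converged values:
  [0] [-4,4]
  [1] [-4,4]
  [2] [-4,4]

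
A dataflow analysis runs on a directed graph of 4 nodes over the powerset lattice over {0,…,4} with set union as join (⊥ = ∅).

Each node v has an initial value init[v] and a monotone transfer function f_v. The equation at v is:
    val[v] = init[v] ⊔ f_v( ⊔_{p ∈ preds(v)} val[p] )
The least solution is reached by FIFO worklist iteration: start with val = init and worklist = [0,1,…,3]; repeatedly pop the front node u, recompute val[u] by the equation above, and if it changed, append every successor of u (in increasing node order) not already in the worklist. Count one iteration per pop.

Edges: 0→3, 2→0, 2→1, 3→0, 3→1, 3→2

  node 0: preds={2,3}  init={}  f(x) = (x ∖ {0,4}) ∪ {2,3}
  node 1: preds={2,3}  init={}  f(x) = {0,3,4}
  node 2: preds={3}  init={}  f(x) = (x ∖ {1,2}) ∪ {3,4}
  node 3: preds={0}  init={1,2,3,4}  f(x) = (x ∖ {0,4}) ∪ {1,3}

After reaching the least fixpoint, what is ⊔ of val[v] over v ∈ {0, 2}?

{1,2,3,4}

Worklist (6 pops):
  #1 pop 0: in={1,2,3,4} → {1,2,3} (was {}); enqueue []
  #2 pop 1: in={1,2,3,4} → {0,3,4} (was {}); enqueue []
  #3 pop 2: in={1,2,3,4} → {3,4} (was {}); enqueue [0,1]
  #4 pop 3: in={1,2,3} → {1,2,3,4} (no change)
  #5 pop 0: in={1,2,3,4} → {1,2,3} (no change)
  #6 pop 1: in={1,2,3,4} → {0,3,4} (no change)

Fixpoint:
  val[0] = {1,2,3}
  val[1] = {0,3,4}
  val[2] = {3,4}
  val[3] = {1,2,3,4}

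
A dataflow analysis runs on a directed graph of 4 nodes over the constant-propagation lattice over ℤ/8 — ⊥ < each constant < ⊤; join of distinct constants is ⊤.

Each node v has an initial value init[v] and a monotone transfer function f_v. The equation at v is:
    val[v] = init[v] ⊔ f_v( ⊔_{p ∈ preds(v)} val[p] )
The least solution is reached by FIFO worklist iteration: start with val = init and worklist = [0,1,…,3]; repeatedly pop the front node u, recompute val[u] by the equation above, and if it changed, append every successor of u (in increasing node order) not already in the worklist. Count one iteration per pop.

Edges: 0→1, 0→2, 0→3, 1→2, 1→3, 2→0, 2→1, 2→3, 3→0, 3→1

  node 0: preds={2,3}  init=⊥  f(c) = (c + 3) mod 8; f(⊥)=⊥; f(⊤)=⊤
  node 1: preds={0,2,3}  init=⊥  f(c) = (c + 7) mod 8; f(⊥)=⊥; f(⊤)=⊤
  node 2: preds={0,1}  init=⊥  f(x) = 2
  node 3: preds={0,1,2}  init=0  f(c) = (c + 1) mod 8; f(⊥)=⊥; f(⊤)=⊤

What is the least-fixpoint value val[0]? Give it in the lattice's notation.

Trace (8 dequeues):
  [1] u=0 | in 0 | out 3 | prev ⊥ | push {}
  [2] u=1 | in ⊤ | out ⊤ | prev ⊥ | push {}
  [3] u=2 | in ⊤ | out 2 | prev ⊥ | push {0,1}
  [4] u=3 | in ⊤ | out ⊤ | prev 0 | push {}
  [5] u=0 | in ⊤ | out ⊤ | prev 3 | push {2,3}
  [6] u=1 | in ⊤ | out ⊤ | ==
  [7] u=2 | in ⊤ | out 2 | ==
  [8] u=3 | in ⊤ | out ⊤ | ==

Converged values:
  [0] ⊤
  [1] ⊤
  [2] 2
  [3] ⊤

⊤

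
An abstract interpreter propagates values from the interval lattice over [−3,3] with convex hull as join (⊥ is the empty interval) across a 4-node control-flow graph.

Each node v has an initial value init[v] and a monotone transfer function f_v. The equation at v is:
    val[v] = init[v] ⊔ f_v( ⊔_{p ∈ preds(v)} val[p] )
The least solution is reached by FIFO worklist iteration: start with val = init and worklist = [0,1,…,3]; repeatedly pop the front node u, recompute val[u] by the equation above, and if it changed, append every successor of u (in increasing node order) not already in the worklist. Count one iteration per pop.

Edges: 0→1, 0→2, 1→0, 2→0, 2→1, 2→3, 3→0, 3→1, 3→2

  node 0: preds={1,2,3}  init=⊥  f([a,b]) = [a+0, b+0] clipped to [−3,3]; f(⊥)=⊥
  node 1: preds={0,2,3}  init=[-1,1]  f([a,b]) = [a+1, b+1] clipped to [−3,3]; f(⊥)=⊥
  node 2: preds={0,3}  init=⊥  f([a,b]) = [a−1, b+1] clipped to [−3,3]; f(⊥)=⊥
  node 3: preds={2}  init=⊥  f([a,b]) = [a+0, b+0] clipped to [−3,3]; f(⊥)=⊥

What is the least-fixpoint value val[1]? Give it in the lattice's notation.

[-2,3]

Trace (13 dequeues):
  [1] u=0 | in [-1,1] | out [-1,1] | prev ⊥ | push {}
  [2] u=1 | in [-1,1] | out [-1,2] | prev [-1,1] | push {0}
  [3] u=2 | in [-1,1] | out [-2,2] | prev ⊥ | push {1}
  [4] u=3 | in [-2,2] | out [-2,2] | prev ⊥ | push {2}
  [5] u=0 | in [-2,2] | out [-2,2] | prev [-1,1] | push {}
  [6] u=1 | in [-2,2] | out [-1,3] | prev [-1,2] | push {0}
  [7] u=2 | in [-2,2] | out [-3,3] | prev [-2,2] | push {1,3}
  [8] u=0 | in [-3,3] | out [-3,3] | prev [-2,2] | push {2}
  [9] u=1 | in [-3,3] | out [-2,3] | prev [-1,3] | push {0}
  [10] u=3 | in [-3,3] | out [-3,3] | prev [-2,2] | push {1}
  [11] u=2 | in [-3,3] | out [-3,3] | ==
  [12] u=0 | in [-3,3] | out [-3,3] | ==
  [13] u=1 | in [-3,3] | out [-2,3] | ==

Converged values:
  [0] [-3,3]
  [1] [-2,3]
  [2] [-3,3]
  [3] [-3,3]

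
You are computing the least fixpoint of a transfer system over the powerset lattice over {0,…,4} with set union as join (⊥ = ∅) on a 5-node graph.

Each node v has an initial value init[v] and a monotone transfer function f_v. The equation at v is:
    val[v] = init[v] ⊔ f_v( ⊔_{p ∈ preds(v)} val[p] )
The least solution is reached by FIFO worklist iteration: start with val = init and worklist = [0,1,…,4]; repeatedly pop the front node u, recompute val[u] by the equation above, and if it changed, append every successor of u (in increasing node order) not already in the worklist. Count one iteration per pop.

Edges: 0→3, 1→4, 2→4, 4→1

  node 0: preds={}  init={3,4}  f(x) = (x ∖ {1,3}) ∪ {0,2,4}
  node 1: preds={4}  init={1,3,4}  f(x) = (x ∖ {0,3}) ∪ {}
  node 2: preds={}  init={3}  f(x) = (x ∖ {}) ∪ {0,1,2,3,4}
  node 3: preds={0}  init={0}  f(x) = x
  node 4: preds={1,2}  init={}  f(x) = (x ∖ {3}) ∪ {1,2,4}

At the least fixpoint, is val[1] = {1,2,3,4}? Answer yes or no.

Iteration log — 7 steps:
  step 1. node 0  ⊔preds={}  new={0,2,3,4}  old={3,4}  +wl: 
  step 2. node 1  ⊔preds={}  new={1,3,4}  stable
  step 3. node 2  ⊔preds={}  new={0,1,2,3,4}  old={3}  +wl: 
  step 4. node 3  ⊔preds={0,2,3,4}  new={0,2,3,4}  old={0}  +wl: 
  step 5. node 4  ⊔preds={0,1,2,3,4}  new={0,1,2,4}  old={}  +wl: 1
  step 6. node 1  ⊔preds={0,1,2,4}  new={1,2,3,4}  old={1,3,4}  +wl: 4
  step 7. node 4  ⊔preds={0,1,2,3,4}  new={0,1,2,4}  stable

Least fixpoint reached:
  node 0: {0,2,3,4}
  node 1: {1,2,3,4}
  node 2: {0,1,2,3,4}
  node 3: {0,2,3,4}
  node 4: {0,1,2,4}

yes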